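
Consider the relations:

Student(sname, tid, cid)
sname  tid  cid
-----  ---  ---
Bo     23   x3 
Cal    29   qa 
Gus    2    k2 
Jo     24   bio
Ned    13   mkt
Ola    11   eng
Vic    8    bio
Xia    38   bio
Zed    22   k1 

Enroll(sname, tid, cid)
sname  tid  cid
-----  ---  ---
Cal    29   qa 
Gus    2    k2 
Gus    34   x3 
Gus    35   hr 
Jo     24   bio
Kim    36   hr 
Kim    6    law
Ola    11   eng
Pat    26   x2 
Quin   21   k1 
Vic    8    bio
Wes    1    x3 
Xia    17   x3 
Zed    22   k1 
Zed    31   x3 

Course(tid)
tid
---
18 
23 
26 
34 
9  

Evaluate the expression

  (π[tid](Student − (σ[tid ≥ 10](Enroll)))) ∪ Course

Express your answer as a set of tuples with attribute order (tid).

Filtering on tid ≥ 10 leaves {(Cal, 29, qa), (Gus, 34, x3), (Gus, 35, hr), (Jo, 24, bio), (Kim, 36, hr), (Ola, 11, eng), (Pat, 26, x2), (Quin, 21, k1), (Xia, 17, x3), (Zed, 22, k1), (Zed, 31, x3)}.
Set difference of the two operands is {(Bo, 23, x3), (Gus, 2, k2), (Ned, 13, mkt), (Vic, 8, bio), (Xia, 38, bio)}.
π_{tid} gives {13, 2, 23, 38, 8}.
Set union of the two operands is {13, 18, 2, 23, 26, 34, 38, 8, 9}.

{13, 18, 2, 23, 26, 34, 38, 8, 9}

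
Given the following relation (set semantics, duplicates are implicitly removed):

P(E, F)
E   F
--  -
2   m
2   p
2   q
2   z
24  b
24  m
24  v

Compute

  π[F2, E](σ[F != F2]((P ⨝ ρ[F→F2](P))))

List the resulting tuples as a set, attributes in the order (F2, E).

ρ[F→F2]: schema becomes (E, F2); tuples unchanged.
Joining P and ρ[F→F2](P) on E yields {(2, m, m), (2, m, p), (2, m, q), (2, m, z), (2, p, m), (2, p, p), (2, p, q), (2, p, z), (2, q, m), (2, q, p), (2, q, q), (2, q, z), (2, z, m), (2, z, p), (2, z, q), (2, z, z), (24, b, b), (24, b, m), (24, b, v), (24, m, b), (24, m, m), (24, m, v), (24, v, b), (24, v, m), (24, v, v)}.
Filtering on F != F2 leaves {(2, m, p), (2, m, q), (2, m, z), (2, p, m), (2, p, q), (2, p, z), (2, q, m), (2, q, p), (2, q, z), (2, z, m), (2, z, p), (2, z, q), (24, b, m), (24, b, v), (24, m, b), (24, m, v), (24, v, b), (24, v, m)}.
π[F2, E]: project onto (F2, E) (11 duplicate(s) eliminated) → {(b, 24), (m, 2), (m, 24), (p, 2), (q, 2), (v, 24), (z, 2)}

{(b, 24), (m, 2), (m, 24), (p, 2), (q, 2), (v, 24), (z, 2)}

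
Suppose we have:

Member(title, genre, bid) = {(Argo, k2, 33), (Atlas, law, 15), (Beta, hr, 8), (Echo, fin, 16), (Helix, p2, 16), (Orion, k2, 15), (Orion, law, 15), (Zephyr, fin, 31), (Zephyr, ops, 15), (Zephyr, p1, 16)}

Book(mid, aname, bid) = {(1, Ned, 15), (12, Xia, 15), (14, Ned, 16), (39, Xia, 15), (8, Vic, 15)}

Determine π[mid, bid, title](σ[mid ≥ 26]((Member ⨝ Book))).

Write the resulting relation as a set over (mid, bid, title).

{(39, 15, Atlas), (39, 15, Orion), (39, 15, Zephyr)}

Joining Member and Book on bid yields {(Atlas, law, 15, 1, Ned), (Atlas, law, 15, 12, Xia), (Atlas, law, 15, 39, Xia), (Atlas, law, 15, 8, Vic), (Echo, fin, 16, 14, Ned), (Helix, p2, 16, 14, Ned), (Orion, k2, 15, 1, Ned), (Orion, k2, 15, 12, Xia), (Orion, k2, 15, 39, Xia), (Orion, k2, 15, 8, Vic), (Orion, law, 15, 1, Ned), (Orion, law, 15, 12, Xia), (Orion, law, 15, 39, Xia), (Orion, law, 15, 8, Vic), (Zephyr, ops, 15, 1, Ned), (Zephyr, ops, 15, 12, Xia), (Zephyr, ops, 15, 39, Xia), (Zephyr, ops, 15, 8, Vic), (Zephyr, p1, 16, 14, Ned)}.
Filtering on mid ≥ 26 leaves {(Atlas, law, 15, 39, Xia), (Orion, k2, 15, 39, Xia), (Orion, law, 15, 39, Xia), (Zephyr, ops, 15, 39, Xia)}.
Keep only column(s) mid, bid, title (1 duplicate(s) eliminated): {(39, 15, Atlas), (39, 15, Orion), (39, 15, Zephyr)}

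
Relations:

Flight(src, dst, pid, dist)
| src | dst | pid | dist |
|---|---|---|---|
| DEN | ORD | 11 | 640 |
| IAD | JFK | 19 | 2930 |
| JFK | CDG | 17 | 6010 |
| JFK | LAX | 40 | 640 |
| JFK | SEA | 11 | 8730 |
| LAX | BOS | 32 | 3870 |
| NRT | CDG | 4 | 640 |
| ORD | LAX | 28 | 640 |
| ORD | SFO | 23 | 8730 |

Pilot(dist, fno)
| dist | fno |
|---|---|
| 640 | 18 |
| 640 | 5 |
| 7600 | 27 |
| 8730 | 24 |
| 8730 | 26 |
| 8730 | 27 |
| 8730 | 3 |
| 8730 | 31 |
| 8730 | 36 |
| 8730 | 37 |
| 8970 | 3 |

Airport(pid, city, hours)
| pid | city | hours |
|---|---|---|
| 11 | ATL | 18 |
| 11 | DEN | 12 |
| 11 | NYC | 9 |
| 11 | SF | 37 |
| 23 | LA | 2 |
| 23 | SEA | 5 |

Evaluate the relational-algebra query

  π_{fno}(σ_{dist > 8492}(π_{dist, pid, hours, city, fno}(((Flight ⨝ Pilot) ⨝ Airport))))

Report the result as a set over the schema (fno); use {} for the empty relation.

{24, 26, 27, 3, 31, 36, 37}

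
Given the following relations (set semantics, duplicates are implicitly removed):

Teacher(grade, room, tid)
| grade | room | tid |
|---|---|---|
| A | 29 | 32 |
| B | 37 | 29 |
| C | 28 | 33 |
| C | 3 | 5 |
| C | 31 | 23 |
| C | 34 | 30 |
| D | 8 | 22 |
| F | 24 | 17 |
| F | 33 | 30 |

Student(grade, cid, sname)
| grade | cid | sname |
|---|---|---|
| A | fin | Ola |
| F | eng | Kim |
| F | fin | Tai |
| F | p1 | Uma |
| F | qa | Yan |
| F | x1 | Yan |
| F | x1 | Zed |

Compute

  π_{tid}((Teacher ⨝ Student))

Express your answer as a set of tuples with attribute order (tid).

{17, 30, 32}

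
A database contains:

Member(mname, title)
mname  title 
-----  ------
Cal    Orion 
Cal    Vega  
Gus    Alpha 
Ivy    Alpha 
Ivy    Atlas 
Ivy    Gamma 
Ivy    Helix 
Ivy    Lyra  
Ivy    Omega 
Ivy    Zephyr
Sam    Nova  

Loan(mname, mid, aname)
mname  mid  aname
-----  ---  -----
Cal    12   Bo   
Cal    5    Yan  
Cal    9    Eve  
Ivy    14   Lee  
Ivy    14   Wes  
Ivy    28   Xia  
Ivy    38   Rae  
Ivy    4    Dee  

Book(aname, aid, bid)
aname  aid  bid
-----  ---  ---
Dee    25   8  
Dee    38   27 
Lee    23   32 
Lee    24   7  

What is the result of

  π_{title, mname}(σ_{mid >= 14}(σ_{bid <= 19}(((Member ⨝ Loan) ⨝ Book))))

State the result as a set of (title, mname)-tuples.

Member ⋈ Loan (natural join on mname): {(Cal, Orion, 12, Bo), (Cal, Orion, 5, Yan), (Cal, Orion, 9, Eve), (Cal, Vega, 12, Bo), (Cal, Vega, 5, Yan), (Cal, Vega, 9, Eve), (Ivy, Alpha, 14, Lee), (Ivy, Alpha, 14, Wes), (Ivy, Alpha, 28, Xia), (Ivy, Alpha, 38, Rae), (Ivy, Alpha, 4, Dee), (Ivy, Atlas, 14, Lee), (Ivy, Atlas, 14, Wes), (Ivy, Atlas, 28, Xia), (Ivy, Atlas, 38, Rae), (Ivy, Atlas, 4, Dee), (Ivy, Gamma, 14, Lee), (Ivy, Gamma, 14, Wes), (Ivy, Gamma, 28, Xia), (Ivy, Gamma, 38, Rae), (Ivy, Gamma, 4, Dee), (Ivy, Helix, 14, Lee), (Ivy, Helix, 14, Wes), (Ivy, Helix, 28, Xia), (Ivy, Helix, 38, Rae), (Ivy, Helix, 4, Dee), (Ivy, Lyra, 14, Lee), (Ivy, Lyra, 14, Wes), (Ivy, Lyra, 28, Xia), (Ivy, Lyra, 38, Rae), (Ivy, Lyra, 4, Dee), (Ivy, Omega, 14, Lee), (Ivy, Omega, 14, Wes), (Ivy, Omega, 28, Xia), (Ivy, Omega, 38, Rae), (Ivy, Omega, 4, Dee), (Ivy, Zephyr, 14, Lee), (Ivy, Zephyr, 14, Wes), (Ivy, Zephyr, 28, Xia), (Ivy, Zephyr, 38, Rae), (Ivy, Zephyr, 4, Dee)}
(Member ⨝ Loan) ⋈ Book (natural join on aname): {(Ivy, Alpha, 14, Lee, 23, 32), (Ivy, Alpha, 14, Lee, 24, 7), (Ivy, Alpha, 4, Dee, 25, 8), (Ivy, Alpha, 4, Dee, 38, 27), (Ivy, Atlas, 14, Lee, 23, 32), (Ivy, Atlas, 14, Lee, 24, 7), (Ivy, Atlas, 4, Dee, 25, 8), (Ivy, Atlas, 4, Dee, 38, 27), (Ivy, Gamma, 14, Lee, 23, 32), (Ivy, Gamma, 14, Lee, 24, 7), (Ivy, Gamma, 4, Dee, 25, 8), (Ivy, Gamma, 4, Dee, 38, 27), (Ivy, Helix, 14, Lee, 23, 32), (Ivy, Helix, 14, Lee, 24, 7), (Ivy, Helix, 4, Dee, 25, 8), (Ivy, Helix, 4, Dee, 38, 27), (Ivy, Lyra, 14, Lee, 23, 32), (Ivy, Lyra, 14, Lee, 24, 7), (Ivy, Lyra, 4, Dee, 25, 8), (Ivy, Lyra, 4, Dee, 38, 27), (Ivy, Omega, 14, Lee, 23, 32), (Ivy, Omega, 14, Lee, 24, 7), (Ivy, Omega, 4, Dee, 25, 8), (Ivy, Omega, 4, Dee, 38, 27), (Ivy, Zephyr, 14, Lee, 23, 32), (Ivy, Zephyr, 14, Lee, 24, 7), (Ivy, Zephyr, 4, Dee, 25, 8), (Ivy, Zephyr, 4, Dee, 38, 27)}
Selection bid <= 19: {(Ivy, Alpha, 14, Lee, 24, 7), (Ivy, Alpha, 4, Dee, 25, 8), (Ivy, Atlas, 14, Lee, 24, 7), (Ivy, Atlas, 4, Dee, 25, 8), (Ivy, Gamma, 14, Lee, 24, 7), (Ivy, Gamma, 4, Dee, 25, 8), (Ivy, Helix, 14, Lee, 24, 7), (Ivy, Helix, 4, Dee, 25, 8), (Ivy, Lyra, 14, Lee, 24, 7), (Ivy, Lyra, 4, Dee, 25, 8), (Ivy, Omega, 14, Lee, 24, 7), (Ivy, Omega, 4, Dee, 25, 8), (Ivy, Zephyr, 14, Lee, 24, 7), (Ivy, Zephyr, 4, Dee, 25, 8)}
Selection mid >= 14: {(Ivy, Alpha, 14, Lee, 24, 7), (Ivy, Atlas, 14, Lee, 24, 7), (Ivy, Gamma, 14, Lee, 24, 7), (Ivy, Helix, 14, Lee, 24, 7), (Ivy, Lyra, 14, Lee, 24, 7), (Ivy, Omega, 14, Lee, 24, 7), (Ivy, Zephyr, 14, Lee, 24, 7)}
π[title, mname]: project onto (title, mname) → {(Alpha, Ivy), (Atlas, Ivy), (Gamma, Ivy), (Helix, Ivy), (Lyra, Ivy), (Omega, Ivy), (Zephyr, Ivy)}

{(Alpha, Ivy), (Atlas, Ivy), (Gamma, Ivy), (Helix, Ivy), (Lyra, Ivy), (Omega, Ivy), (Zephyr, Ivy)}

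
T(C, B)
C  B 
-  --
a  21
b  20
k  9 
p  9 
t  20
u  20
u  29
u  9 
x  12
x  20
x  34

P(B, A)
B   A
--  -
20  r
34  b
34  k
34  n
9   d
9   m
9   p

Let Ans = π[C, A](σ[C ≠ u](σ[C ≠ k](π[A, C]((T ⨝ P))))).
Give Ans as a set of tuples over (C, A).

Joining T and P on B yields {(b, 20, r), (k, 9, d), (k, 9, m), (k, 9, p), (p, 9, d), (p, 9, m), (p, 9, p), (t, 20, r), (u, 20, r), (u, 9, d), (u, 9, m), (u, 9, p), (x, 20, r), (x, 34, b), (x, 34, k), (x, 34, n)}.
π_{A, C} gives {(b, x), (d, k), (d, p), (d, u), (k, x), (m, k), (m, p), (m, u), (n, x), (p, k), (p, p), (p, u), (r, b), (r, t), (r, u), (r, x)}.
Apply σ_{C ≠ k}; surviving tuples: {(b, x), (d, p), (d, u), (k, x), (m, p), (m, u), (n, x), (p, p), (p, u), (r, b), (r, t), (r, u), (r, x)}
Apply σ_{C ≠ u}; surviving tuples: {(b, x), (d, p), (k, x), (m, p), (n, x), (p, p), (r, b), (r, t), (r, x)}
π_{C, A} gives {(b, r), (p, d), (p, m), (p, p), (t, r), (x, b), (x, k), (x, n), (x, r)}.

{(b, r), (p, d), (p, m), (p, p), (t, r), (x, b), (x, k), (x, n), (x, r)}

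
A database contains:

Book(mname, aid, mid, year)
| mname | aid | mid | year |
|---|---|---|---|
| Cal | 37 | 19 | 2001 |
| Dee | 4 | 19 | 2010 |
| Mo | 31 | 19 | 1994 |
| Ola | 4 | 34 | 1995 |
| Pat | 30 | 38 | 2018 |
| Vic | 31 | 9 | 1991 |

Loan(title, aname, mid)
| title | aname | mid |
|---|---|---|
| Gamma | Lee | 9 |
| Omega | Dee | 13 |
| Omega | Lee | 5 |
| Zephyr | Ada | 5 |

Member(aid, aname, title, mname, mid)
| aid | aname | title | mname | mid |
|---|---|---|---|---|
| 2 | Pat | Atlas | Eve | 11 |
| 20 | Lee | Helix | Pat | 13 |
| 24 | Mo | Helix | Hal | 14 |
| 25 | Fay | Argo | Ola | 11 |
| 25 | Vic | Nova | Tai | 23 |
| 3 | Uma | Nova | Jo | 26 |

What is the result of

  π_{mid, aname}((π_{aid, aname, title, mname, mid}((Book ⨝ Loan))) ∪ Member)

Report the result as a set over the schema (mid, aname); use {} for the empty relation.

{(11, Fay), (11, Pat), (13, Lee), (14, Mo), (23, Vic), (26, Uma), (9, Lee)}

Joining Book and Loan on mid yields {(Vic, 31, 9, 1991, Gamma, Lee)}.
π_{aid, aname, title, mname, mid} gives {(31, Lee, Gamma, Vic, 9)}.
Union: {(31, Lee, Gamma, Vic, 9)} with {(2, Pat, Atlas, Eve, 11), (20, Lee, Helix, Pat, 13), (24, Mo, Helix, Hal, 14), (25, Fay, Argo, Ola, 11), (25, Vic, Nova, Tai, 23), (3, Uma, Nova, Jo, 26)} → {(2, Pat, Atlas, Eve, 11), (20, Lee, Helix, Pat, 13), (24, Mo, Helix, Hal, 14), (25, Fay, Argo, Ola, 11), (25, Vic, Nova, Tai, 23), (3, Uma, Nova, Jo, 26), (31, Lee, Gamma, Vic, 9)}
π_{mid, aname} gives {(11, Fay), (11, Pat), (13, Lee), (14, Mo), (23, Vic), (26, Uma), (9, Lee)}.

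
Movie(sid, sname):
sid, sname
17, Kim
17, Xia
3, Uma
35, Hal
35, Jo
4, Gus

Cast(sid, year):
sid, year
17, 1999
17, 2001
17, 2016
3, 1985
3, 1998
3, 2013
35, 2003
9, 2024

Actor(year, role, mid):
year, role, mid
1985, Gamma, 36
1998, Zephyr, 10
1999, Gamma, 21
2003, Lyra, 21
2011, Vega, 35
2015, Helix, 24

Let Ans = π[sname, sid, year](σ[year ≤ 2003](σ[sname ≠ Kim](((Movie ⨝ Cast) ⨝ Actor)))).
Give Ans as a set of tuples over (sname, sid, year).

{(Hal, 35, 2003), (Jo, 35, 2003), (Uma, 3, 1985), (Uma, 3, 1998), (Xia, 17, 1999)}

Natural join on sid: {(17, Kim, 1999), (17, Kim, 2001), (17, Kim, 2016), (17, Xia, 1999), (17, Xia, 2001), (17, Xia, 2016), (3, Uma, 1985), (3, Uma, 1998), (3, Uma, 2013), (35, Hal, 2003), (35, Jo, 2003)}
Natural join on year: {(17, Kim, 1999, Gamma, 21), (17, Xia, 1999, Gamma, 21), (3, Uma, 1985, Gamma, 36), (3, Uma, 1998, Zephyr, 10), (35, Hal, 2003, Lyra, 21), (35, Jo, 2003, Lyra, 21)}
Selection sname ≠ Kim: {(17, Xia, 1999, Gamma, 21), (3, Uma, 1985, Gamma, 36), (3, Uma, 1998, Zephyr, 10), (35, Hal, 2003, Lyra, 21), (35, Jo, 2003, Lyra, 21)}
Selection year ≤ 2003: {(17, Xia, 1999, Gamma, 21), (3, Uma, 1985, Gamma, 36), (3, Uma, 1998, Zephyr, 10), (35, Hal, 2003, Lyra, 21), (35, Jo, 2003, Lyra, 21)}
Projecting to sname, sid, year: {(Hal, 35, 2003), (Jo, 35, 2003), (Uma, 3, 1985), (Uma, 3, 1998), (Xia, 17, 1999)}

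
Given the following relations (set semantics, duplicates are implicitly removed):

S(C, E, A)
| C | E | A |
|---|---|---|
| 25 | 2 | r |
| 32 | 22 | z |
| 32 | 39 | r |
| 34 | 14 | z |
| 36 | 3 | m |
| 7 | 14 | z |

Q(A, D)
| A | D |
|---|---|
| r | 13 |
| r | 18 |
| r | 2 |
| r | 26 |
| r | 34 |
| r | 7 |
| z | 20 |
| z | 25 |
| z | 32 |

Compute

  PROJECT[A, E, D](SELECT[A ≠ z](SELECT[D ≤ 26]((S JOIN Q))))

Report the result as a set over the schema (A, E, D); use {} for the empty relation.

{(r, 2, 13), (r, 2, 18), (r, 2, 2), (r, 2, 26), (r, 2, 7), (r, 39, 13), (r, 39, 18), (r, 39, 2), (r, 39, 26), (r, 39, 7)}

Natural join on A: {(25, 2, r, 13), (25, 2, r, 18), (25, 2, r, 2), (25, 2, r, 26), (25, 2, r, 34), (25, 2, r, 7), (32, 22, z, 20), (32, 22, z, 25), (32, 22, z, 32), (32, 39, r, 13), (32, 39, r, 18), (32, 39, r, 2), (32, 39, r, 26), (32, 39, r, 34), (32, 39, r, 7), (34, 14, z, 20), (34, 14, z, 25), (34, 14, z, 32), (7, 14, z, 20), (7, 14, z, 25), (7, 14, z, 32)}
Filtering on D ≤ 26 leaves {(25, 2, r, 13), (25, 2, r, 18), (25, 2, r, 2), (25, 2, r, 26), (25, 2, r, 7), (32, 22, z, 20), (32, 22, z, 25), (32, 39, r, 13), (32, 39, r, 18), (32, 39, r, 2), (32, 39, r, 26), (32, 39, r, 7), (34, 14, z, 20), (34, 14, z, 25), (7, 14, z, 20), (7, 14, z, 25)}.
Filtering on A ≠ z leaves {(25, 2, r, 13), (25, 2, r, 18), (25, 2, r, 2), (25, 2, r, 26), (25, 2, r, 7), (32, 39, r, 13), (32, 39, r, 18), (32, 39, r, 2), (32, 39, r, 26), (32, 39, r, 7)}.
π[A, E, D]: project onto (A, E, D) → {(r, 2, 13), (r, 2, 18), (r, 2, 2), (r, 2, 26), (r, 2, 7), (r, 39, 13), (r, 39, 18), (r, 39, 2), (r, 39, 26), (r, 39, 7)}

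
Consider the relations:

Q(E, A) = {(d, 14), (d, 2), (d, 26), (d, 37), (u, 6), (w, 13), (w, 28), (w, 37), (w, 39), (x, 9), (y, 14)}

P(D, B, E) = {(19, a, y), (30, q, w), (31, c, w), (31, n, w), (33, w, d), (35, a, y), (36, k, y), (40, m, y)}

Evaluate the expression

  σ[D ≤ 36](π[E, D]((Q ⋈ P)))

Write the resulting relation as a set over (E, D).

{(d, 33), (w, 30), (w, 31), (y, 19), (y, 35), (y, 36)}

Natural join on E: {(d, 14, 33, w), (d, 2, 33, w), (d, 26, 33, w), (d, 37, 33, w), (w, 13, 30, q), (w, 13, 31, c), (w, 13, 31, n), (w, 28, 30, q), (w, 28, 31, c), (w, 28, 31, n), (w, 37, 30, q), (w, 37, 31, c), (w, 37, 31, n), (w, 39, 30, q), (w, 39, 31, c), (w, 39, 31, n), (y, 14, 19, a), (y, 14, 35, a), (y, 14, 36, k), (y, 14, 40, m)}
π_{E, D} gives {(d, 33), (w, 30), (w, 31), (y, 19), (y, 35), (y, 36), (y, 40)} (13 duplicate(s) eliminated).
Filtering on D ≤ 36 leaves {(d, 33), (w, 30), (w, 31), (y, 19), (y, 35), (y, 36)}.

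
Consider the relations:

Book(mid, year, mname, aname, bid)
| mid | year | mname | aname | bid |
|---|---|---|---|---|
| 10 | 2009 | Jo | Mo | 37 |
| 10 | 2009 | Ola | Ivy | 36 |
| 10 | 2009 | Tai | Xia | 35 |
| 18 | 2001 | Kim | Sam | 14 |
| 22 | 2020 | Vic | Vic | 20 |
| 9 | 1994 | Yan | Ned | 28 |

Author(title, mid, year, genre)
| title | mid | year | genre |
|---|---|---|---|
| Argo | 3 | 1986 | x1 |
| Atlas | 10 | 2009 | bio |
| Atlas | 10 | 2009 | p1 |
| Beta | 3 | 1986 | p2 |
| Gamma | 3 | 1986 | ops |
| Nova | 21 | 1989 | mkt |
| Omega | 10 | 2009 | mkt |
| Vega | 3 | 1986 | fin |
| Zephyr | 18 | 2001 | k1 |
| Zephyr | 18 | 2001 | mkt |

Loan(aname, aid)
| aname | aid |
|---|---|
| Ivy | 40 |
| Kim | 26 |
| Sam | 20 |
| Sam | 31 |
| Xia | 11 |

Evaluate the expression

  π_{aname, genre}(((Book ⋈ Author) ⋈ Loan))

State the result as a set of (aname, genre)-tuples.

{(Ivy, bio), (Ivy, mkt), (Ivy, p1), (Sam, k1), (Sam, mkt), (Xia, bio), (Xia, mkt), (Xia, p1)}

Book ⋈ Author (natural join on mid, year): {(10, 2009, Jo, Mo, 37, Atlas, bio), (10, 2009, Jo, Mo, 37, Atlas, p1), (10, 2009, Jo, Mo, 37, Omega, mkt), (10, 2009, Ola, Ivy, 36, Atlas, bio), (10, 2009, Ola, Ivy, 36, Atlas, p1), (10, 2009, Ola, Ivy, 36, Omega, mkt), (10, 2009, Tai, Xia, 35, Atlas, bio), (10, 2009, Tai, Xia, 35, Atlas, p1), (10, 2009, Tai, Xia, 35, Omega, mkt), (18, 2001, Kim, Sam, 14, Zephyr, k1), (18, 2001, Kim, Sam, 14, Zephyr, mkt)}
(Book ⋈ Author) ⋈ Loan (natural join on aname): {(10, 2009, Ola, Ivy, 36, Atlas, bio, 40), (10, 2009, Ola, Ivy, 36, Atlas, p1, 40), (10, 2009, Ola, Ivy, 36, Omega, mkt, 40), (10, 2009, Tai, Xia, 35, Atlas, bio, 11), (10, 2009, Tai, Xia, 35, Atlas, p1, 11), (10, 2009, Tai, Xia, 35, Omega, mkt, 11), (18, 2001, Kim, Sam, 14, Zephyr, k1, 20), (18, 2001, Kim, Sam, 14, Zephyr, k1, 31), (18, 2001, Kim, Sam, 14, Zephyr, mkt, 20), (18, 2001, Kim, Sam, 14, Zephyr, mkt, 31)}
Keep only column(s) aname, genre (2 duplicate(s) eliminated): {(Ivy, bio), (Ivy, mkt), (Ivy, p1), (Sam, k1), (Sam, mkt), (Xia, bio), (Xia, mkt), (Xia, p1)}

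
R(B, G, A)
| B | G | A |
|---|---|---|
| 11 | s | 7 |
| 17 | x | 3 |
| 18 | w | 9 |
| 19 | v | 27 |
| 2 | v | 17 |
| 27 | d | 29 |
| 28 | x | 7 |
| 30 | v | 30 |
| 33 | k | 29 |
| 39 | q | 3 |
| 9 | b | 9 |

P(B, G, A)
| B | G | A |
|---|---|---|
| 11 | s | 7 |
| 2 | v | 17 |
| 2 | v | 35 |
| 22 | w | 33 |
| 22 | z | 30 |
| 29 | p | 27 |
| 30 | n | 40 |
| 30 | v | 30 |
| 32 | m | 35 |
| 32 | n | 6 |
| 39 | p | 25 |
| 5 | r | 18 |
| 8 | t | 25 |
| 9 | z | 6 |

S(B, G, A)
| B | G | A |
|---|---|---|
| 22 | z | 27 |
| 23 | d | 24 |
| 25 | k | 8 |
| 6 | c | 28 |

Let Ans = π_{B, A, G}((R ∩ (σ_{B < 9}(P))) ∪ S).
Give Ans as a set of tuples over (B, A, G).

σ[B < 9]: keep tuples satisfying B < 9 → {(2, v, 17), (2, v, 35), (5, r, 18), (8, t, 25)}
Intersection: {(11, s, 7), (17, x, 3), (18, w, 9), (19, v, 27), (2, v, 17), (27, d, 29), (28, x, 7), (30, v, 30), (33, k, 29), (39, q, 3), (9, b, 9)} with {(2, v, 17), (2, v, 35), (5, r, 18), (8, t, 25)} → {(2, v, 17)}
Union: {(2, v, 17)} with {(22, z, 27), (23, d, 24), (25, k, 8), (6, c, 28)} → {(2, v, 17), (22, z, 27), (23, d, 24), (25, k, 8), (6, c, 28)}
π[B, A, G]: project onto (B, A, G) → {(2, 17, v), (22, 27, z), (23, 24, d), (25, 8, k), (6, 28, c)}

{(2, 17, v), (22, 27, z), (23, 24, d), (25, 8, k), (6, 28, c)}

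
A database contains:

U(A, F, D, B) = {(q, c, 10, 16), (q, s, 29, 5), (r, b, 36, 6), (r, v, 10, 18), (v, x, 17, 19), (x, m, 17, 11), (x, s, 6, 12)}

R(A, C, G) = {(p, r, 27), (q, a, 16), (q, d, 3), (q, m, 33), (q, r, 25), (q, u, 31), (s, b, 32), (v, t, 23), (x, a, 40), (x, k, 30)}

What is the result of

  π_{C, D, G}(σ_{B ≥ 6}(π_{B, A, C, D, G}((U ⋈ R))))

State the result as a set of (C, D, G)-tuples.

{(a, 10, 16), (a, 17, 40), (a, 6, 40), (d, 10, 3), (k, 17, 30), (k, 6, 30), (m, 10, 33), (r, 10, 25), (t, 17, 23), (u, 10, 31)}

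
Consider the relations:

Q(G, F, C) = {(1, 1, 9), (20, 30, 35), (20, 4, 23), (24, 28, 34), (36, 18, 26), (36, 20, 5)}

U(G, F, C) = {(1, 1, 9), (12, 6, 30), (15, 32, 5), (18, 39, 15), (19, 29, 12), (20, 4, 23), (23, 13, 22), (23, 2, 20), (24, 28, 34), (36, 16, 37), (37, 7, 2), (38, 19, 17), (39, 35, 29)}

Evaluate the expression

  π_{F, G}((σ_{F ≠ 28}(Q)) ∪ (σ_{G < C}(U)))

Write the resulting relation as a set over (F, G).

Apply σ_{F ≠ 28}; surviving tuples: {(1, 1, 9), (20, 30, 35), (20, 4, 23), (36, 18, 26), (36, 20, 5)}
Apply σ_{G < C}; surviving tuples: {(1, 1, 9), (12, 6, 30), (20, 4, 23), (24, 28, 34), (36, 16, 37)}
Set union of the two operands is {(1, 1, 9), (12, 6, 30), (20, 30, 35), (20, 4, 23), (24, 28, 34), (36, 16, 37), (36, 18, 26), (36, 20, 5)}.
Keep only column(s) F, G: {(1, 1), (16, 36), (18, 36), (20, 36), (28, 24), (30, 20), (4, 20), (6, 12)}

{(1, 1), (16, 36), (18, 36), (20, 36), (28, 24), (30, 20), (4, 20), (6, 12)}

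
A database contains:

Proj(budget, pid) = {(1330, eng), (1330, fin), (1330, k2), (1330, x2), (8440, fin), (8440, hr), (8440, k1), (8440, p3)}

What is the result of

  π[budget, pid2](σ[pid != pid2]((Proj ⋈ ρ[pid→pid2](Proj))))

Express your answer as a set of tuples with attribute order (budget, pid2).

ρ[pid→pid2]: schema becomes (budget, pid2); tuples unchanged.
Proj ⋈ ρ[pid→pid2](Proj) (natural join on budget): {(1330, eng, eng), (1330, eng, fin), (1330, eng, k2), (1330, eng, x2), (1330, fin, eng), (1330, fin, fin), (1330, fin, k2), (1330, fin, x2), (1330, k2, eng), (1330, k2, fin), (1330, k2, k2), (1330, k2, x2), (1330, x2, eng), (1330, x2, fin), (1330, x2, k2), (1330, x2, x2), (8440, fin, fin), (8440, fin, hr), (8440, fin, k1), (8440, fin, p3), (8440, hr, fin), (8440, hr, hr), (8440, hr, k1), (8440, hr, p3), (8440, k1, fin), (8440, k1, hr), (8440, k1, k1), (8440, k1, p3), (8440, p3, fin), (8440, p3, hr), (8440, p3, k1), (8440, p3, p3)}
Apply σ_{pid != pid2}; surviving tuples: {(1330, eng, fin), (1330, eng, k2), (1330, eng, x2), (1330, fin, eng), (1330, fin, k2), (1330, fin, x2), (1330, k2, eng), (1330, k2, fin), (1330, k2, x2), (1330, x2, eng), (1330, x2, fin), (1330, x2, k2), (8440, fin, hr), (8440, fin, k1), (8440, fin, p3), (8440, hr, fin), (8440, hr, k1), (8440, hr, p3), (8440, k1, fin), (8440, k1, hr), (8440, k1, p3), (8440, p3, fin), (8440, p3, hr), (8440, p3, k1)}
Keep only column(s) budget, pid2 (16 duplicate(s) eliminated): {(1330, eng), (1330, fin), (1330, k2), (1330, x2), (8440, fin), (8440, hr), (8440, k1), (8440, p3)}

{(1330, eng), (1330, fin), (1330, k2), (1330, x2), (8440, fin), (8440, hr), (8440, k1), (8440, p3)}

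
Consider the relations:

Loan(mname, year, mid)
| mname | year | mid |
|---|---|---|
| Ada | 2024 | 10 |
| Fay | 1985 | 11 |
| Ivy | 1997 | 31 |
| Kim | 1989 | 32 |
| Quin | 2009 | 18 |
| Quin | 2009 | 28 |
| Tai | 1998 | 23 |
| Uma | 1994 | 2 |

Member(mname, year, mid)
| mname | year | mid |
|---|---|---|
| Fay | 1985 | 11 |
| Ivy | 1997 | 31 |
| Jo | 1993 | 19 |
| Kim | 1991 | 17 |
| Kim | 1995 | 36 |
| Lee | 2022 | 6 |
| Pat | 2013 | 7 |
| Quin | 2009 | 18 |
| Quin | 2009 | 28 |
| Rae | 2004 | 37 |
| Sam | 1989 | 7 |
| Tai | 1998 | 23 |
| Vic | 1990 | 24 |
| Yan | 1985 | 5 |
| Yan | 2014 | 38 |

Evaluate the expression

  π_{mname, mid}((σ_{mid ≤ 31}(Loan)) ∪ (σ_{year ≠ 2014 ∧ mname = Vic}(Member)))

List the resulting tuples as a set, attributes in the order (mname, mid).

Apply σ_{mid ≤ 31}; surviving tuples: {(Ada, 2024, 10), (Fay, 1985, 11), (Ivy, 1997, 31), (Quin, 2009, 18), (Quin, 2009, 28), (Tai, 1998, 23), (Uma, 1994, 2)}
Apply σ_{year ≠ 2014 ∧ mname = Vic}; surviving tuples: {(Vic, 1990, 24)}
Taking the union: {(Ada, 2024, 10), (Fay, 1985, 11), (Ivy, 1997, 31), (Quin, 2009, 18), (Quin, 2009, 28), (Tai, 1998, 23), (Uma, 1994, 2), (Vic, 1990, 24)}
π_{mname, mid} gives {(Ada, 10), (Fay, 11), (Ivy, 31), (Quin, 18), (Quin, 28), (Tai, 23), (Uma, 2), (Vic, 24)}.

{(Ada, 10), (Fay, 11), (Ivy, 31), (Quin, 18), (Quin, 28), (Tai, 23), (Uma, 2), (Vic, 24)}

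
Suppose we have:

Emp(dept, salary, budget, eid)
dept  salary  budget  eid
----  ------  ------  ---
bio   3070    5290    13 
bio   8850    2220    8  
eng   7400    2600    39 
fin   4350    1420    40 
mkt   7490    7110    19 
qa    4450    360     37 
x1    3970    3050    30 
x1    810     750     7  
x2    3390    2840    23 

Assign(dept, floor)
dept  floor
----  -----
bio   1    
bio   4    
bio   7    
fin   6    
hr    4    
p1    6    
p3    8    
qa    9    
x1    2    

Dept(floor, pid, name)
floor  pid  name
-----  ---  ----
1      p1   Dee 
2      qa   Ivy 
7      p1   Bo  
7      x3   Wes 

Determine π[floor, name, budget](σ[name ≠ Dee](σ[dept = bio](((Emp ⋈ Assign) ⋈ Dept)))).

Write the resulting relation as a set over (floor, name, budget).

Joining Emp and Assign on dept yields {(bio, 3070, 5290, 13, 1), (bio, 3070, 5290, 13, 4), (bio, 3070, 5290, 13, 7), (bio, 8850, 2220, 8, 1), (bio, 8850, 2220, 8, 4), (bio, 8850, 2220, 8, 7), (fin, 4350, 1420, 40, 6), (qa, 4450, 360, 37, 9), (x1, 3970, 3050, 30, 2), (x1, 810, 750, 7, 2)}.
Joining (Emp ⋈ Assign) and Dept on floor yields {(bio, 3070, 5290, 13, 1, p1, Dee), (bio, 3070, 5290, 13, 7, p1, Bo), (bio, 3070, 5290, 13, 7, x3, Wes), (bio, 8850, 2220, 8, 1, p1, Dee), (bio, 8850, 2220, 8, 7, p1, Bo), (bio, 8850, 2220, 8, 7, x3, Wes), (x1, 3970, 3050, 30, 2, qa, Ivy), (x1, 810, 750, 7, 2, qa, Ivy)}.
Apply σ_{dept = bio}; surviving tuples: {(bio, 3070, 5290, 13, 1, p1, Dee), (bio, 3070, 5290, 13, 7, p1, Bo), (bio, 3070, 5290, 13, 7, x3, Wes), (bio, 8850, 2220, 8, 1, p1, Dee), (bio, 8850, 2220, 8, 7, p1, Bo), (bio, 8850, 2220, 8, 7, x3, Wes)}
Apply σ_{name ≠ Dee}; surviving tuples: {(bio, 3070, 5290, 13, 7, p1, Bo), (bio, 3070, 5290, 13, 7, x3, Wes), (bio, 8850, 2220, 8, 7, p1, Bo), (bio, 8850, 2220, 8, 7, x3, Wes)}
π_{floor, name, budget} gives {(7, Bo, 2220), (7, Bo, 5290), (7, Wes, 2220), (7, Wes, 5290)}.

{(7, Bo, 2220), (7, Bo, 5290), (7, Wes, 2220), (7, Wes, 5290)}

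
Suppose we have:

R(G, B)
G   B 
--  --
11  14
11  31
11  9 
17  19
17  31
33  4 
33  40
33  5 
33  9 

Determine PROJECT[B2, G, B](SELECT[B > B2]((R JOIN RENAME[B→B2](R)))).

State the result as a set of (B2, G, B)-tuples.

{(14, 11, 31), (19, 17, 31), (4, 33, 40), (4, 33, 5), (4, 33, 9), (5, 33, 40), (5, 33, 9), (9, 11, 14), (9, 11, 31), (9, 33, 40)}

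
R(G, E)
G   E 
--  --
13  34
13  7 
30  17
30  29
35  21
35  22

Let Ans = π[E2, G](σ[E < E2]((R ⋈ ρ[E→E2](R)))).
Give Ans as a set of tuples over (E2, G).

{(22, 35), (29, 30), (34, 13)}

ρ[E→E2]: schema becomes (G, E2); tuples unchanged.
Joining R and ρ[E→E2](R) on G yields {(13, 34, 34), (13, 34, 7), (13, 7, 34), (13, 7, 7), (30, 17, 17), (30, 17, 29), (30, 29, 17), (30, 29, 29), (35, 21, 21), (35, 21, 22), (35, 22, 21), (35, 22, 22)}.
Selection E < E2: {(13, 7, 34), (30, 17, 29), (35, 21, 22)}
Keep only column(s) E2, G: {(22, 35), (29, 30), (34, 13)}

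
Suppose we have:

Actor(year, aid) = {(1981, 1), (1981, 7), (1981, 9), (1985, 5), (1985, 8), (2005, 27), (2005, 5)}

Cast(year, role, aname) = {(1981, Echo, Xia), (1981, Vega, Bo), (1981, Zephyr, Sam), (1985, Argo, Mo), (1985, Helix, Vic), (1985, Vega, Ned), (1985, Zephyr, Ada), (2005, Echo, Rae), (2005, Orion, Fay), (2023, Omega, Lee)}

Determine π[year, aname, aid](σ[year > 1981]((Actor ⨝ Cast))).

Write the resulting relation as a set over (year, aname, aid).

{(1985, Ada, 5), (1985, Ada, 8), (1985, Mo, 5), (1985, Mo, 8), (1985, Ned, 5), (1985, Ned, 8), (1985, Vic, 5), (1985, Vic, 8), (2005, Fay, 27), (2005, Fay, 5), (2005, Rae, 27), (2005, Rae, 5)}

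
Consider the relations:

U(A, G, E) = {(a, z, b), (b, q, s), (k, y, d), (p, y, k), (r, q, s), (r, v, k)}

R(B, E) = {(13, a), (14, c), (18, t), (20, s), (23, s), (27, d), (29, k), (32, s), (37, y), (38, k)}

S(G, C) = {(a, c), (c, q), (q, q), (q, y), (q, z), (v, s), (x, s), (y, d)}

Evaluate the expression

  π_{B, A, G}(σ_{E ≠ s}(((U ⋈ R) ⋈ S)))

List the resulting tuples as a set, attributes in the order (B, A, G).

{(27, k, y), (29, p, y), (29, r, v), (38, p, y), (38, r, v)}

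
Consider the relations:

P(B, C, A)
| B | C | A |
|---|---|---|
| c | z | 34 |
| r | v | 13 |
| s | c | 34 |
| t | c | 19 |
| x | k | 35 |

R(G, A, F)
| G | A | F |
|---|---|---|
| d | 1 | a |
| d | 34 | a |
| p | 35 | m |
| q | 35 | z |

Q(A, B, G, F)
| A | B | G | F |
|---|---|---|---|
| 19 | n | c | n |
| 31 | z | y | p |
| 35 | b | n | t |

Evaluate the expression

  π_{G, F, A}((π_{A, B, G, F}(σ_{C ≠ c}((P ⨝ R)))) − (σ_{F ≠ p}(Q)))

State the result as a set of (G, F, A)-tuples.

Joining P and R on A yields {(c, z, 34, d, a), (s, c, 34, d, a), (x, k, 35, p, m), (x, k, 35, q, z)}.
Apply σ_{C ≠ c}; surviving tuples: {(c, z, 34, d, a), (x, k, 35, p, m), (x, k, 35, q, z)}
π[A, B, G, F]: project onto (A, B, G, F) → {(34, c, d, a), (35, x, p, m), (35, x, q, z)}
Apply σ_{F ≠ p}; surviving tuples: {(19, n, c, n), (35, b, n, t)}
Taking the difference: {(34, c, d, a), (35, x, p, m), (35, x, q, z)}
π[G, F, A]: project onto (G, F, A) → {(d, a, 34), (p, m, 35), (q, z, 35)}

{(d, a, 34), (p, m, 35), (q, z, 35)}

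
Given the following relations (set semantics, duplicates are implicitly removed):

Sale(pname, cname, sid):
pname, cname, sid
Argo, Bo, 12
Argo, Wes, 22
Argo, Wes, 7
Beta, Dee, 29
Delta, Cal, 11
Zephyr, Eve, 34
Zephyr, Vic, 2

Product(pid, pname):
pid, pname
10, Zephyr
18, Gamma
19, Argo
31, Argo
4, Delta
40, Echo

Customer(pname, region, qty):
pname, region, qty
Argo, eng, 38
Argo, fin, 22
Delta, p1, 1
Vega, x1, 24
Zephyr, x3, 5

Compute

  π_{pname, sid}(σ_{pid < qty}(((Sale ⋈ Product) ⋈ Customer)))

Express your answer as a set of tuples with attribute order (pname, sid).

{(Argo, 12), (Argo, 22), (Argo, 7)}

Natural join on pname: {(Argo, Bo, 12, 19), (Argo, Bo, 12, 31), (Argo, Wes, 22, 19), (Argo, Wes, 22, 31), (Argo, Wes, 7, 19), (Argo, Wes, 7, 31), (Delta, Cal, 11, 4), (Zephyr, Eve, 34, 10), (Zephyr, Vic, 2, 10)}
Natural join on pname: {(Argo, Bo, 12, 19, eng, 38), (Argo, Bo, 12, 19, fin, 22), (Argo, Bo, 12, 31, eng, 38), (Argo, Bo, 12, 31, fin, 22), (Argo, Wes, 22, 19, eng, 38), (Argo, Wes, 22, 19, fin, 22), (Argo, Wes, 22, 31, eng, 38), (Argo, Wes, 22, 31, fin, 22), (Argo, Wes, 7, 19, eng, 38), (Argo, Wes, 7, 19, fin, 22), (Argo, Wes, 7, 31, eng, 38), (Argo, Wes, 7, 31, fin, 22), (Delta, Cal, 11, 4, p1, 1), (Zephyr, Eve, 34, 10, x3, 5), (Zephyr, Vic, 2, 10, x3, 5)}
Selection pid < qty: {(Argo, Bo, 12, 19, eng, 38), (Argo, Bo, 12, 19, fin, 22), (Argo, Bo, 12, 31, eng, 38), (Argo, Wes, 22, 19, eng, 38), (Argo, Wes, 22, 19, fin, 22), (Argo, Wes, 22, 31, eng, 38), (Argo, Wes, 7, 19, eng, 38), (Argo, Wes, 7, 19, fin, 22), (Argo, Wes, 7, 31, eng, 38)}
Keep only column(s) pname, sid (6 duplicate(s) eliminated): {(Argo, 12), (Argo, 22), (Argo, 7)}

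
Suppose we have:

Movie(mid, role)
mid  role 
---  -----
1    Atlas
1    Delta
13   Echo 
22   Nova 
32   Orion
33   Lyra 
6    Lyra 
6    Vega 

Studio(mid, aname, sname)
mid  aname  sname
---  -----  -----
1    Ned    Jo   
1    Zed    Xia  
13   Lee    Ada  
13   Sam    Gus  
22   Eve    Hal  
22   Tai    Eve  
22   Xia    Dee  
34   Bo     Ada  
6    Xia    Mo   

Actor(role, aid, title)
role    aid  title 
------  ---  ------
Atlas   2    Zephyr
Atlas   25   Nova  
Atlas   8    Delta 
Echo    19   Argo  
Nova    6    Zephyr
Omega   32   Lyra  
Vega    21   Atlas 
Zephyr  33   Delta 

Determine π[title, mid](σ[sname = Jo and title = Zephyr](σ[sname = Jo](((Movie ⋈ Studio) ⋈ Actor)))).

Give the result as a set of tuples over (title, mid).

{(Zephyr, 1)}

Movie ⋈ Studio (natural join on mid): {(1, Atlas, Ned, Jo), (1, Atlas, Zed, Xia), (1, Delta, Ned, Jo), (1, Delta, Zed, Xia), (13, Echo, Lee, Ada), (13, Echo, Sam, Gus), (22, Nova, Eve, Hal), (22, Nova, Tai, Eve), (22, Nova, Xia, Dee), (6, Lyra, Xia, Mo), (6, Vega, Xia, Mo)}
(Movie ⋈ Studio) ⋈ Actor (natural join on role): {(1, Atlas, Ned, Jo, 2, Zephyr), (1, Atlas, Ned, Jo, 25, Nova), (1, Atlas, Ned, Jo, 8, Delta), (1, Atlas, Zed, Xia, 2, Zephyr), (1, Atlas, Zed, Xia, 25, Nova), (1, Atlas, Zed, Xia, 8, Delta), (13, Echo, Lee, Ada, 19, Argo), (13, Echo, Sam, Gus, 19, Argo), (22, Nova, Eve, Hal, 6, Zephyr), (22, Nova, Tai, Eve, 6, Zephyr), (22, Nova, Xia, Dee, 6, Zephyr), (6, Vega, Xia, Mo, 21, Atlas)}
Selection sname = Jo: {(1, Atlas, Ned, Jo, 2, Zephyr), (1, Atlas, Ned, Jo, 25, Nova), (1, Atlas, Ned, Jo, 8, Delta)}
Selection sname = Jo and title = Zephyr: {(1, Atlas, Ned, Jo, 2, Zephyr)}
π[title, mid]: project onto (title, mid) → {(Zephyr, 1)}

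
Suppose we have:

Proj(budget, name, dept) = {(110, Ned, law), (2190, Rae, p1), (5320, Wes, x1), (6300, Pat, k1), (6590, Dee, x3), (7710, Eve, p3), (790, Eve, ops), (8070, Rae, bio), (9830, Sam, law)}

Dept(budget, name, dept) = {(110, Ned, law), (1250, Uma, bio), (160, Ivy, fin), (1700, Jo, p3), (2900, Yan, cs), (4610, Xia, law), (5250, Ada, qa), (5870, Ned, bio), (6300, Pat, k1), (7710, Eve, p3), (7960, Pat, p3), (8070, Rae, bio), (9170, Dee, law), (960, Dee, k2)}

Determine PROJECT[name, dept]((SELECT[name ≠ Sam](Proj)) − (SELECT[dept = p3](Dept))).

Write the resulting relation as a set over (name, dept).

σ[name ≠ Sam]: keep tuples satisfying name ≠ Sam → {(110, Ned, law), (2190, Rae, p1), (5320, Wes, x1), (6300, Pat, k1), (6590, Dee, x3), (7710, Eve, p3), (790, Eve, ops), (8070, Rae, bio)}
σ[dept = p3]: keep tuples satisfying dept = p3 → {(1700, Jo, p3), (7710, Eve, p3), (7960, Pat, p3)}
Difference: {(110, Ned, law), (2190, Rae, p1), (5320, Wes, x1), (6300, Pat, k1), (6590, Dee, x3), (7710, Eve, p3), (790, Eve, ops), (8070, Rae, bio)} with {(1700, Jo, p3), (7710, Eve, p3), (7960, Pat, p3)} → {(110, Ned, law), (2190, Rae, p1), (5320, Wes, x1), (6300, Pat, k1), (6590, Dee, x3), (790, Eve, ops), (8070, Rae, bio)}
Keep only column(s) name, dept: {(Dee, x3), (Eve, ops), (Ned, law), (Pat, k1), (Rae, bio), (Rae, p1), (Wes, x1)}

{(Dee, x3), (Eve, ops), (Ned, law), (Pat, k1), (Rae, bio), (Rae, p1), (Wes, x1)}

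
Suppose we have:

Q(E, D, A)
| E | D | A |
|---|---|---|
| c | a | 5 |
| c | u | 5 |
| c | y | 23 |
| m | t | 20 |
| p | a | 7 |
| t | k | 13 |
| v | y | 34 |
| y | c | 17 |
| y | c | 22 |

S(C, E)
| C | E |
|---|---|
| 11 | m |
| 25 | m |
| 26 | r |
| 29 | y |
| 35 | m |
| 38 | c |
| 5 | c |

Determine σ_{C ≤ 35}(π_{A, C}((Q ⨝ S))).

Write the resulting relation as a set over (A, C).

Natural join on E: {(c, a, 5, 38), (c, a, 5, 5), (c, u, 5, 38), (c, u, 5, 5), (c, y, 23, 38), (c, y, 23, 5), (m, t, 20, 11), (m, t, 20, 25), (m, t, 20, 35), (y, c, 17, 29), (y, c, 22, 29)}
Projecting to A, C (2 duplicate(s) eliminated): {(17, 29), (20, 11), (20, 25), (20, 35), (22, 29), (23, 38), (23, 5), (5, 38), (5, 5)}
Apply σ_{C ≤ 35}; surviving tuples: {(17, 29), (20, 11), (20, 25), (20, 35), (22, 29), (23, 5), (5, 5)}

{(17, 29), (20, 11), (20, 25), (20, 35), (22, 29), (23, 5), (5, 5)}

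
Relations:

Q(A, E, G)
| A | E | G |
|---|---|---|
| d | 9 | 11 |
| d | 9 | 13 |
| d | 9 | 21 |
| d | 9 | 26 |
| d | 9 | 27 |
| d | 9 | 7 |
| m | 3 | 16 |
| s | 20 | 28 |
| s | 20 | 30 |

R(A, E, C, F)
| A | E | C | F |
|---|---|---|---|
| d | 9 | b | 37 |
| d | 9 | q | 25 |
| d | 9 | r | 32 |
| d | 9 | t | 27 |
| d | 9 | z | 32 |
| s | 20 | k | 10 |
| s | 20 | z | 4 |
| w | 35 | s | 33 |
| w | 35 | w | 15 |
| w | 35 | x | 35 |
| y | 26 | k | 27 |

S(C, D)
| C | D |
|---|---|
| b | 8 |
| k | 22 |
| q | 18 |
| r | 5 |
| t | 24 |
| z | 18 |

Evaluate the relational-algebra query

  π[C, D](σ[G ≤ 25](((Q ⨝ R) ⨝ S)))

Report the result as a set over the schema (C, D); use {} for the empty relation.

Joining Q and R on A, E yields {(d, 9, 11, b, 37), (d, 9, 11, q, 25), (d, 9, 11, r, 32), (d, 9, 11, t, 27), (d, 9, 11, z, 32), (d, 9, 13, b, 37), (d, 9, 13, q, 25), (d, 9, 13, r, 32), (d, 9, 13, t, 27), (d, 9, 13, z, 32), (d, 9, 21, b, 37), (d, 9, 21, q, 25), (d, 9, 21, r, 32), (d, 9, 21, t, 27), (d, 9, 21, z, 32), (d, 9, 26, b, 37), (d, 9, 26, q, 25), (d, 9, 26, r, 32), (d, 9, 26, t, 27), (d, 9, 26, z, 32), (d, 9, 27, b, 37), (d, 9, 27, q, 25), (d, 9, 27, r, 32), (d, 9, 27, t, 27), (d, 9, 27, z, 32), (d, 9, 7, b, 37), (d, 9, 7, q, 25), (d, 9, 7, r, 32), (d, 9, 7, t, 27), (d, 9, 7, z, 32), (s, 20, 28, k, 10), (s, 20, 28, z, 4), (s, 20, 30, k, 10), (s, 20, 30, z, 4)}.
Joining (Q ⨝ R) and S on C yields {(d, 9, 11, b, 37, 8), (d, 9, 11, q, 25, 18), (d, 9, 11, r, 32, 5), (d, 9, 11, t, 27, 24), (d, 9, 11, z, 32, 18), (d, 9, 13, b, 37, 8), (d, 9, 13, q, 25, 18), (d, 9, 13, r, 32, 5), (d, 9, 13, t, 27, 24), (d, 9, 13, z, 32, 18), (d, 9, 21, b, 37, 8), (d, 9, 21, q, 25, 18), (d, 9, 21, r, 32, 5), (d, 9, 21, t, 27, 24), (d, 9, 21, z, 32, 18), (d, 9, 26, b, 37, 8), (d, 9, 26, q, 25, 18), (d, 9, 26, r, 32, 5), (d, 9, 26, t, 27, 24), (d, 9, 26, z, 32, 18), (d, 9, 27, b, 37, 8), (d, 9, 27, q, 25, 18), (d, 9, 27, r, 32, 5), (d, 9, 27, t, 27, 24), (d, 9, 27, z, 32, 18), (d, 9, 7, b, 37, 8), (d, 9, 7, q, 25, 18), (d, 9, 7, r, 32, 5), (d, 9, 7, t, 27, 24), (d, 9, 7, z, 32, 18), (s, 20, 28, k, 10, 22), (s, 20, 28, z, 4, 18), (s, 20, 30, k, 10, 22), (s, 20, 30, z, 4, 18)}.
σ[G ≤ 25]: keep tuples satisfying G ≤ 25 → {(d, 9, 11, b, 37, 8), (d, 9, 11, q, 25, 18), (d, 9, 11, r, 32, 5), (d, 9, 11, t, 27, 24), (d, 9, 11, z, 32, 18), (d, 9, 13, b, 37, 8), (d, 9, 13, q, 25, 18), (d, 9, 13, r, 32, 5), (d, 9, 13, t, 27, 24), (d, 9, 13, z, 32, 18), (d, 9, 21, b, 37, 8), (d, 9, 21, q, 25, 18), (d, 9, 21, r, 32, 5), (d, 9, 21, t, 27, 24), (d, 9, 21, z, 32, 18), (d, 9, 7, b, 37, 8), (d, 9, 7, q, 25, 18), (d, 9, 7, r, 32, 5), (d, 9, 7, t, 27, 24), (d, 9, 7, z, 32, 18)}
Keep only column(s) C, D (15 duplicate(s) eliminated): {(b, 8), (q, 18), (r, 5), (t, 24), (z, 18)}

{(b, 8), (q, 18), (r, 5), (t, 24), (z, 18)}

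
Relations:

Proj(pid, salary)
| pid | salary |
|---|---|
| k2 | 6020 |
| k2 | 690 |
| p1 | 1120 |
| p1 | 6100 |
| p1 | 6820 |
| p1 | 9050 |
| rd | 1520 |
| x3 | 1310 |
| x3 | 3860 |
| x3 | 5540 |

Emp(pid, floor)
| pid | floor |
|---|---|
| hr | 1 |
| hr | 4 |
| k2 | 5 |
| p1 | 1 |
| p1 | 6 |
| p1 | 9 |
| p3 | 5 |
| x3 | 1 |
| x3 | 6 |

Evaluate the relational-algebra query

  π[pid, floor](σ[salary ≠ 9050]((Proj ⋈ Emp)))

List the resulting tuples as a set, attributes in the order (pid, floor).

Joining Proj and Emp on pid yields {(k2, 6020, 5), (k2, 690, 5), (p1, 1120, 1), (p1, 1120, 6), (p1, 1120, 9), (p1, 6100, 1), (p1, 6100, 6), (p1, 6100, 9), (p1, 6820, 1), (p1, 6820, 6), (p1, 6820, 9), (p1, 9050, 1), (p1, 9050, 6), (p1, 9050, 9), (x3, 1310, 1), (x3, 1310, 6), (x3, 3860, 1), (x3, 3860, 6), (x3, 5540, 1), (x3, 5540, 6)}.
Filtering on salary ≠ 9050 leaves {(k2, 6020, 5), (k2, 690, 5), (p1, 1120, 1), (p1, 1120, 6), (p1, 1120, 9), (p1, 6100, 1), (p1, 6100, 6), (p1, 6100, 9), (p1, 6820, 1), (p1, 6820, 6), (p1, 6820, 9), (x3, 1310, 1), (x3, 1310, 6), (x3, 3860, 1), (x3, 3860, 6), (x3, 5540, 1), (x3, 5540, 6)}.
π_{pid, floor} gives {(k2, 5), (p1, 1), (p1, 6), (p1, 9), (x3, 1), (x3, 6)} (11 duplicate(s) eliminated).

{(k2, 5), (p1, 1), (p1, 6), (p1, 9), (x3, 1), (x3, 6)}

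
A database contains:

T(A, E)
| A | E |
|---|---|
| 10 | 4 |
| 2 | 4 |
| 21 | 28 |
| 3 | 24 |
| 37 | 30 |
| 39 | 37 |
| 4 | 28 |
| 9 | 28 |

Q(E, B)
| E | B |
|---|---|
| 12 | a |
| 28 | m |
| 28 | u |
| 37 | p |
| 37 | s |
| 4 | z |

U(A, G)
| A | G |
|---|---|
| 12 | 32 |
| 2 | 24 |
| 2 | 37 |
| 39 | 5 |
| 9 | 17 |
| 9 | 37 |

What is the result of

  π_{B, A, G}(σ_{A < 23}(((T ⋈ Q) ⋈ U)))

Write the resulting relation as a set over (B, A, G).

T ⋈ Q (natural join on E): {(10, 4, z), (2, 4, z), (21, 28, m), (21, 28, u), (39, 37, p), (39, 37, s), (4, 28, m), (4, 28, u), (9, 28, m), (9, 28, u)}
(T ⋈ Q) ⋈ U (natural join on A): {(2, 4, z, 24), (2, 4, z, 37), (39, 37, p, 5), (39, 37, s, 5), (9, 28, m, 17), (9, 28, m, 37), (9, 28, u, 17), (9, 28, u, 37)}
Apply σ_{A < 23}; surviving tuples: {(2, 4, z, 24), (2, 4, z, 37), (9, 28, m, 17), (9, 28, m, 37), (9, 28, u, 17), (9, 28, u, 37)}
π_{B, A, G} gives {(m, 9, 17), (m, 9, 37), (u, 9, 17), (u, 9, 37), (z, 2, 24), (z, 2, 37)}.

{(m, 9, 17), (m, 9, 37), (u, 9, 17), (u, 9, 37), (z, 2, 24), (z, 2, 37)}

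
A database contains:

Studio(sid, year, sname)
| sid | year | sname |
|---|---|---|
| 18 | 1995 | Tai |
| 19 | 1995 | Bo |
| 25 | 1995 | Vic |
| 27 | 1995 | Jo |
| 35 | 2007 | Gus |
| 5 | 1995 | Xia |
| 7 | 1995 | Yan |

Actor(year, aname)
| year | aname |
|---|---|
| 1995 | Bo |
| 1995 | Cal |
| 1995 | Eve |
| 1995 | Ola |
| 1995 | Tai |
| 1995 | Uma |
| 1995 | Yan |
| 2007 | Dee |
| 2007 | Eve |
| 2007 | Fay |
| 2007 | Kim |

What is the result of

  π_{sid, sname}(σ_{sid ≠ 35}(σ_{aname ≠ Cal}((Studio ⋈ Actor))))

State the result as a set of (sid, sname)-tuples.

{(18, Tai), (19, Bo), (25, Vic), (27, Jo), (5, Xia), (7, Yan)}

Studio ⋈ Actor (natural join on year): {(18, 1995, Tai, Bo), (18, 1995, Tai, Cal), (18, 1995, Tai, Eve), (18, 1995, Tai, Ola), (18, 1995, Tai, Tai), (18, 1995, Tai, Uma), (18, 1995, Tai, Yan), (19, 1995, Bo, Bo), (19, 1995, Bo, Cal), (19, 1995, Bo, Eve), (19, 1995, Bo, Ola), (19, 1995, Bo, Tai), (19, 1995, Bo, Uma), (19, 1995, Bo, Yan), (25, 1995, Vic, Bo), (25, 1995, Vic, Cal), (25, 1995, Vic, Eve), (25, 1995, Vic, Ola), (25, 1995, Vic, Tai), (25, 1995, Vic, Uma), (25, 1995, Vic, Yan), (27, 1995, Jo, Bo), (27, 1995, Jo, Cal), (27, 1995, Jo, Eve), (27, 1995, Jo, Ola), (27, 1995, Jo, Tai), (27, 1995, Jo, Uma), (27, 1995, Jo, Yan), (35, 2007, Gus, Dee), (35, 2007, Gus, Eve), (35, 2007, Gus, Fay), (35, 2007, Gus, Kim), (5, 1995, Xia, Bo), (5, 1995, Xia, Cal), (5, 1995, Xia, Eve), (5, 1995, Xia, Ola), (5, 1995, Xia, Tai), (5, 1995, Xia, Uma), (5, 1995, Xia, Yan), (7, 1995, Yan, Bo), (7, 1995, Yan, Cal), (7, 1995, Yan, Eve), (7, 1995, Yan, Ola), (7, 1995, Yan, Tai), (7, 1995, Yan, Uma), (7, 1995, Yan, Yan)}
Apply σ_{aname ≠ Cal}; surviving tuples: {(18, 1995, Tai, Bo), (18, 1995, Tai, Eve), (18, 1995, Tai, Ola), (18, 1995, Tai, Tai), (18, 1995, Tai, Uma), (18, 1995, Tai, Yan), (19, 1995, Bo, Bo), (19, 1995, Bo, Eve), (19, 1995, Bo, Ola), (19, 1995, Bo, Tai), (19, 1995, Bo, Uma), (19, 1995, Bo, Yan), (25, 1995, Vic, Bo), (25, 1995, Vic, Eve), (25, 1995, Vic, Ola), (25, 1995, Vic, Tai), (25, 1995, Vic, Uma), (25, 1995, Vic, Yan), (27, 1995, Jo, Bo), (27, 1995, Jo, Eve), (27, 1995, Jo, Ola), (27, 1995, Jo, Tai), (27, 1995, Jo, Uma), (27, 1995, Jo, Yan), (35, 2007, Gus, Dee), (35, 2007, Gus, Eve), (35, 2007, Gus, Fay), (35, 2007, Gus, Kim), (5, 1995, Xia, Bo), (5, 1995, Xia, Eve), (5, 1995, Xia, Ola), (5, 1995, Xia, Tai), (5, 1995, Xia, Uma), (5, 1995, Xia, Yan), (7, 1995, Yan, Bo), (7, 1995, Yan, Eve), (7, 1995, Yan, Ola), (7, 1995, Yan, Tai), (7, 1995, Yan, Uma), (7, 1995, Yan, Yan)}
Apply σ_{sid ≠ 35}; surviving tuples: {(18, 1995, Tai, Bo), (18, 1995, Tai, Eve), (18, 1995, Tai, Ola), (18, 1995, Tai, Tai), (18, 1995, Tai, Uma), (18, 1995, Tai, Yan), (19, 1995, Bo, Bo), (19, 1995, Bo, Eve), (19, 1995, Bo, Ola), (19, 1995, Bo, Tai), (19, 1995, Bo, Uma), (19, 1995, Bo, Yan), (25, 1995, Vic, Bo), (25, 1995, Vic, Eve), (25, 1995, Vic, Ola), (25, 1995, Vic, Tai), (25, 1995, Vic, Uma), (25, 1995, Vic, Yan), (27, 1995, Jo, Bo), (27, 1995, Jo, Eve), (27, 1995, Jo, Ola), (27, 1995, Jo, Tai), (27, 1995, Jo, Uma), (27, 1995, Jo, Yan), (5, 1995, Xia, Bo), (5, 1995, Xia, Eve), (5, 1995, Xia, Ola), (5, 1995, Xia, Tai), (5, 1995, Xia, Uma), (5, 1995, Xia, Yan), (7, 1995, Yan, Bo), (7, 1995, Yan, Eve), (7, 1995, Yan, Ola), (7, 1995, Yan, Tai), (7, 1995, Yan, Uma), (7, 1995, Yan, Yan)}
Projecting to sid, sname (30 duplicate(s) eliminated): {(18, Tai), (19, Bo), (25, Vic), (27, Jo), (5, Xia), (7, Yan)}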